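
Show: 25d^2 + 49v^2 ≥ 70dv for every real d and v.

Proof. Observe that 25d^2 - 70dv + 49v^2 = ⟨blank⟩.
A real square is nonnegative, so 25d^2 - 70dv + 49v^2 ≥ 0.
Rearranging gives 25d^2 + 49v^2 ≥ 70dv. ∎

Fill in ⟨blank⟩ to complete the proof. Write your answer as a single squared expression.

(5d - 7v)^2

The leading and trailing coefficients are 5^2 and 7^2, and 70 = 2·5·7, so the trinomial is (5d - 7v)^2.
Hence 25d^2 - 70dv + 49v^2 ≥ 0.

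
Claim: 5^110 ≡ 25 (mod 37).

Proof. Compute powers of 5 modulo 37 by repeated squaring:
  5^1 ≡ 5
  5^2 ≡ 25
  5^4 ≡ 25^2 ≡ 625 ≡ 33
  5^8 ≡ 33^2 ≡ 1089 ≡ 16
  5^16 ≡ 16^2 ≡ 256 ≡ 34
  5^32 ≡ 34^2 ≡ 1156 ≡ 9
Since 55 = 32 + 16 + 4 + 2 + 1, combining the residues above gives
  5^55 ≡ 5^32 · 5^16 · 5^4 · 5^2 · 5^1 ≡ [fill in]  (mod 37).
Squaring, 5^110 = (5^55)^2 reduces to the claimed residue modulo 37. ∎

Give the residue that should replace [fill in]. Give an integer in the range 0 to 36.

5^32 · 5^16 · 5^4 · 5^2 · 5^1 ≡ 9 · 34 · 33 · 25 · 5 = 1262250.
1262250 mod 37 = 32, so 5^55 ≡ 32 (mod 37).

32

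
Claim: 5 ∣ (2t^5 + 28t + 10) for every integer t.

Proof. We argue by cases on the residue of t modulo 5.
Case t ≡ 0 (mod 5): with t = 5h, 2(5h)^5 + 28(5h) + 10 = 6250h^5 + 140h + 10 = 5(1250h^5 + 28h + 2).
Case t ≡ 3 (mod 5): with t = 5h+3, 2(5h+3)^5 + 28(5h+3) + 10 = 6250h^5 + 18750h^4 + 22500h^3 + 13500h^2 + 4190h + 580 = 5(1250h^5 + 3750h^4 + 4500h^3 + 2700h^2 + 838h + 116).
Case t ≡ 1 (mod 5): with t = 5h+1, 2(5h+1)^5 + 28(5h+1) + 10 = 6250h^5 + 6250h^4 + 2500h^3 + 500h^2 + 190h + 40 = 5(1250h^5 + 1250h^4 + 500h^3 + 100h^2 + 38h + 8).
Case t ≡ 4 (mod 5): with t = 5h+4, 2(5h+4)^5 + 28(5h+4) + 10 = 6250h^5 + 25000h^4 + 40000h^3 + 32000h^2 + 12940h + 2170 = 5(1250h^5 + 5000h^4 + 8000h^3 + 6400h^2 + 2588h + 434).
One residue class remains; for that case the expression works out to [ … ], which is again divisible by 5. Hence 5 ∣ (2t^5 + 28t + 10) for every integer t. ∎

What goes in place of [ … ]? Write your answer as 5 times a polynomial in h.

The residues treated are {0, 3, 1, 4}, so the missing case is t ≡ 2 (mod 5); write t = 5h+2.
Then 2(5h+2)^5 + 28(5h+2) + 10 = 6250h^5 + 12500h^4 + 10000h^3 + 4000h^2 + 940h + 130 = 5(1250h^5 + 2500h^4 + 2000h^3 + 800h^2 + 188h + 26).

5(1250h^5 + 2500h^4 + 2000h^3 + 800h^2 + 188h + 26)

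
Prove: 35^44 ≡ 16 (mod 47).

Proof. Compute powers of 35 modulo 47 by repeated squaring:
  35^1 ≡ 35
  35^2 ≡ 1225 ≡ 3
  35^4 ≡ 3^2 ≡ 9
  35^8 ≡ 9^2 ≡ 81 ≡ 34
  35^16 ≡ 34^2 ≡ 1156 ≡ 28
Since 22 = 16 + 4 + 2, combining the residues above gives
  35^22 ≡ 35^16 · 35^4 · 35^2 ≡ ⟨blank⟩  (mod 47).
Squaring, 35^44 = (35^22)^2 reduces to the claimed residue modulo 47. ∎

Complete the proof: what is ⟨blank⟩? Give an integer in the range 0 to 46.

4

35^16 · 35^4 · 35^2 ≡ 28 · 9 · 3 = 756.
756 mod 47 = 4, so 35^22 ≡ 4 (mod 47).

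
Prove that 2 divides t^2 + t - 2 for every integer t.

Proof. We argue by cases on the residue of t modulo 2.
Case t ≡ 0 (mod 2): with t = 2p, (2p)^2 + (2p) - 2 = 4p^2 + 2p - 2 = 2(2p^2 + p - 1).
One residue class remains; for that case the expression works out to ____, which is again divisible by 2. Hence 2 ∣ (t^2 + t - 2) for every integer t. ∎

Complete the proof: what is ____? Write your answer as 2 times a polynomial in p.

2(2p^2 + 3p)

Only t ≡ 1 (mod 2) is unaccounted for. Put t = 2p+1:
(2p+1)^2 + (2p+1) - 2 expands to 4p^2 + 6p,
and factoring out 2 leaves 2(2p^2 + 3p).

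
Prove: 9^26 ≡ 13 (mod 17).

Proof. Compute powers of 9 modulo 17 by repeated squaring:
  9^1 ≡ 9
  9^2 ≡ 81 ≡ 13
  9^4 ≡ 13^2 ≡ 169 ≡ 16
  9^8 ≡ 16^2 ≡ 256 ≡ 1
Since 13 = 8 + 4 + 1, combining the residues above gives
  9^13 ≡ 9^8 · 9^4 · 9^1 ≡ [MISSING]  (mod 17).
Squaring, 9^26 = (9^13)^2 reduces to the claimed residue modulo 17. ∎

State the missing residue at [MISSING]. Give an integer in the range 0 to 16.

9^8 · 9^4 · 9^1 ≡ 1 · 16 · 9 = 144.
144 mod 17 = 8, so 9^13 ≡ 8 (mod 17).

8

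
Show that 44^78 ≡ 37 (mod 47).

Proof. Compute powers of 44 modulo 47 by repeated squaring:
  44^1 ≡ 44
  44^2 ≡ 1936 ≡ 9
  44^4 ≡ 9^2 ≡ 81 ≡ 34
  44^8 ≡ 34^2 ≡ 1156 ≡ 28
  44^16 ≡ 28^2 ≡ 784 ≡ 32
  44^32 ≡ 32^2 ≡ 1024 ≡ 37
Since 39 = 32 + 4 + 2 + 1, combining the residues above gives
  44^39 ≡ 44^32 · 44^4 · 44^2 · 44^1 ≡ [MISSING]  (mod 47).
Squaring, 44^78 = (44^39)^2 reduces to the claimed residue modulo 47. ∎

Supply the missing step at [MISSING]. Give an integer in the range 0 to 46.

44^32 · 44^4 · 44^2 · 44^1 ≡ 37 · 34 · 9 · 44 = 498168.
498168 mod 47 = 15, so 44^39 ≡ 15 (mod 47).

15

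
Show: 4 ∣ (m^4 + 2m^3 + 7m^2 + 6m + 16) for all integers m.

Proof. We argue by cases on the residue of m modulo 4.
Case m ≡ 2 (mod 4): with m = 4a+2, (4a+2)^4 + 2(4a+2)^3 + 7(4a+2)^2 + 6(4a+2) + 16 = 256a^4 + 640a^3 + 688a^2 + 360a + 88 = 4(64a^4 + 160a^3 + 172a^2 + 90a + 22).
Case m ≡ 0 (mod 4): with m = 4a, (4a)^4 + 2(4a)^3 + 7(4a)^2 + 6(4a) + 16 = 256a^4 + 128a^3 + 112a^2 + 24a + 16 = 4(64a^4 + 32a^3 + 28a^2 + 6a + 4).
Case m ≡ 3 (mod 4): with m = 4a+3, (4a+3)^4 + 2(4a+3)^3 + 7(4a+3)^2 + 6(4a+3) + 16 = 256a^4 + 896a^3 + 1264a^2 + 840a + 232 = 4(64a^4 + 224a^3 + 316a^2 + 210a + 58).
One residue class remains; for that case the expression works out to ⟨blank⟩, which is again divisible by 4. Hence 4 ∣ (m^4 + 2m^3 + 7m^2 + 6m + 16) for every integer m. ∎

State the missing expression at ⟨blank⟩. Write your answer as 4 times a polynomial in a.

The residues treated are {2, 0, 3}, so the missing case is m ≡ 1 (mod 4); write m = 4a+1.
Then (4a+1)^4 + 2(4a+1)^3 + 7(4a+1)^2 + 6(4a+1) + 16 = 256a^4 + 384a^3 + 304a^2 + 120a + 32 = 4(64a^4 + 96a^3 + 76a^2 + 30a + 8).

4(64a^4 + 96a^3 + 76a^2 + 30a + 8)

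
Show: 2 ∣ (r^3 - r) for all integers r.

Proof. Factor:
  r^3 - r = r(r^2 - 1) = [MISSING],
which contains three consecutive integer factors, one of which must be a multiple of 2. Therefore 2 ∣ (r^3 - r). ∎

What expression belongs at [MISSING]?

r(r^2 - 1) = r(r - 1)(r + 1) = (r - 1)r(r + 1).
These three factors are consecutive integers, so their product is divisible by 2.

(r - 1)r(r + 1)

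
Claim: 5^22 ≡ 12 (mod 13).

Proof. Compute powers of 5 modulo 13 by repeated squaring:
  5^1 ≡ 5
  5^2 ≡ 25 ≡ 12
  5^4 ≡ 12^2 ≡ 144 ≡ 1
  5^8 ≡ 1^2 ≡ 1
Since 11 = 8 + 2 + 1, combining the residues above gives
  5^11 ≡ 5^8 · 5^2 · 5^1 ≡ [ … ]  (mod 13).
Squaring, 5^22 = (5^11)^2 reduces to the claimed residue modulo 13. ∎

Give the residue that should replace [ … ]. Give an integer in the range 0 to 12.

8

Multiply the listed residues: 1 · 12 · 5 = 12 → 60.
Reducing modulo 13: 60 = 4·13 + 8, so 5^11 ≡ 8.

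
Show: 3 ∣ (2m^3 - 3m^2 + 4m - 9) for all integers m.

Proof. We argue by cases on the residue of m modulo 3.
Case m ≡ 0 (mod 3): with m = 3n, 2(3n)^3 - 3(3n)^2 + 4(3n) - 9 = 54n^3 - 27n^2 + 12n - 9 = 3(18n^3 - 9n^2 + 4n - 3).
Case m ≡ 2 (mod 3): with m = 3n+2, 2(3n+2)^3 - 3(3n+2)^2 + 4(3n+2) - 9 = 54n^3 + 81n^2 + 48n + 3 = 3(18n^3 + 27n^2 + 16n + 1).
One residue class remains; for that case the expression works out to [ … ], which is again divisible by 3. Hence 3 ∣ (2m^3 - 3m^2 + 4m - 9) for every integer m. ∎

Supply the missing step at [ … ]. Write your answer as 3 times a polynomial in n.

3(18n^3 + 9n^2 + 4n - 2)

The residues treated are {0, 2}, so the missing case is m ≡ 1 (mod 3); write m = 3n+1.
Then 2(3n+1)^3 - 3(3n+1)^2 + 4(3n+1) - 9 = 54n^3 + 27n^2 + 12n - 6 = 3(18n^3 + 9n^2 + 4n - 2).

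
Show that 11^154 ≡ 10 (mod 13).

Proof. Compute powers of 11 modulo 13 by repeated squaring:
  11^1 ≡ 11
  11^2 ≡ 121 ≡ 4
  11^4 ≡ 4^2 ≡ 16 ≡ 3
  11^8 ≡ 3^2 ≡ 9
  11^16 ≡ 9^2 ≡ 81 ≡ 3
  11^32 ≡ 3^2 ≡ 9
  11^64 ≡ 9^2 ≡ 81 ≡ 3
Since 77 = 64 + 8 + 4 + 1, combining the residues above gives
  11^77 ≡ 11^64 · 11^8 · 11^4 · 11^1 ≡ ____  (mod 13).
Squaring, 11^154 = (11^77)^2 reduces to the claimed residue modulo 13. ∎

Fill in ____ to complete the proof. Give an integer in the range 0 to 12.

11^64 · 11^8 · 11^4 · 11^1 ≡ 3 · 9 · 3 · 11 = 891.
891 mod 13 = 7, so 11^77 ≡ 7 (mod 13).

7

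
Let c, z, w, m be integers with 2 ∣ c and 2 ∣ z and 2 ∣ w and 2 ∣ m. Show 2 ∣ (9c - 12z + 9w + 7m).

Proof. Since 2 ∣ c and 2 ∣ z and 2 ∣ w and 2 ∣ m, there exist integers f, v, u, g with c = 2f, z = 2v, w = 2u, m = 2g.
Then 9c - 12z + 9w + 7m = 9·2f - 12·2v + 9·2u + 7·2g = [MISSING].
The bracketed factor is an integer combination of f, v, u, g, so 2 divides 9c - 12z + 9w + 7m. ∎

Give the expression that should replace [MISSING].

Pull the common 2 out of every term: 9·2f - 12·2v + 9·2u + 7·2g = 2(9f + 7g + 9u - 12v).
9f + 7g + 9u - 12v is an integer, which exhibits the divisibility.

2(9f + 7g + 9u - 12v)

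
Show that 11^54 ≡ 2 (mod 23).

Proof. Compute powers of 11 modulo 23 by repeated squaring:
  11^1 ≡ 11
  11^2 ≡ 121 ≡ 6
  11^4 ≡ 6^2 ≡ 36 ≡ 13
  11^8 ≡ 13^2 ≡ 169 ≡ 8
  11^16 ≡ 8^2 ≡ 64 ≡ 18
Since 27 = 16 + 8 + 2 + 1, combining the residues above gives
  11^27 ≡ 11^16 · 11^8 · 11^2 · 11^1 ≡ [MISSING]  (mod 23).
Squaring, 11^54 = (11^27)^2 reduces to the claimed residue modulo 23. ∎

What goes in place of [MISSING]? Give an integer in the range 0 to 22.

5

11^16 · 11^8 · 11^2 · 11^1 ≡ 18 · 8 · 6 · 11 = 9504.
9504 mod 23 = 5, so 11^27 ≡ 5 (mod 23).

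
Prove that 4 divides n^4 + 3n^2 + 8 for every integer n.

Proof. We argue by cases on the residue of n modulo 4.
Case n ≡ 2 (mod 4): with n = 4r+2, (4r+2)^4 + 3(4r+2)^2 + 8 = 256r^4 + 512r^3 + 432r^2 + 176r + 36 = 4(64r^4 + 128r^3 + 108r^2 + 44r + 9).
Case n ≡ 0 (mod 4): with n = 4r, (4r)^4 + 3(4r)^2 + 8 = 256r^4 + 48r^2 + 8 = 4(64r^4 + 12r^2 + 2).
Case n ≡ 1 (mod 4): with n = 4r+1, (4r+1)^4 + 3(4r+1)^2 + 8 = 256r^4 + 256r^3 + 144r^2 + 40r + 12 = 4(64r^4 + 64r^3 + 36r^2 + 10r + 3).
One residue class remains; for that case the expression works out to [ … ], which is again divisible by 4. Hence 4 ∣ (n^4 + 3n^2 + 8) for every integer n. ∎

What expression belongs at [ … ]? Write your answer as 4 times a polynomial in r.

4(64r^4 + 192r^3 + 228r^2 + 126r + 29)

The residues treated are {2, 0, 1}, so the missing case is n ≡ 3 (mod 4); write n = 4r+3.
Then (4r+3)^4 + 3(4r+3)^2 + 8 = 256r^4 + 768r^3 + 912r^2 + 504r + 116 = 4(64r^4 + 192r^3 + 228r^2 + 126r + 29).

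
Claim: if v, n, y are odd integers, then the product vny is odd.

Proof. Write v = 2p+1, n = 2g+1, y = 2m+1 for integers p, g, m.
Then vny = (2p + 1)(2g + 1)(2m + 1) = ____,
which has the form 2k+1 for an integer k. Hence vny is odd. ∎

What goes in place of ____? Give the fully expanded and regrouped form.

2(4gmp + 2gm + 2gp + g + 2mp + m + p) + 1

Expanding: (2p + 1)(2g + 1)(2m + 1) = 8gmp + 4gm + 4gp + 2g + 4mp + 2m + 2p + 1.
Every term except the constant is even, so this is 2(4gmp + 2gm + 2gp + g + 2mp + m + p) + 1,
and 4gmp + 2gm + 2gp + g + 2mp + m + p ∈ ℤ gives the required form.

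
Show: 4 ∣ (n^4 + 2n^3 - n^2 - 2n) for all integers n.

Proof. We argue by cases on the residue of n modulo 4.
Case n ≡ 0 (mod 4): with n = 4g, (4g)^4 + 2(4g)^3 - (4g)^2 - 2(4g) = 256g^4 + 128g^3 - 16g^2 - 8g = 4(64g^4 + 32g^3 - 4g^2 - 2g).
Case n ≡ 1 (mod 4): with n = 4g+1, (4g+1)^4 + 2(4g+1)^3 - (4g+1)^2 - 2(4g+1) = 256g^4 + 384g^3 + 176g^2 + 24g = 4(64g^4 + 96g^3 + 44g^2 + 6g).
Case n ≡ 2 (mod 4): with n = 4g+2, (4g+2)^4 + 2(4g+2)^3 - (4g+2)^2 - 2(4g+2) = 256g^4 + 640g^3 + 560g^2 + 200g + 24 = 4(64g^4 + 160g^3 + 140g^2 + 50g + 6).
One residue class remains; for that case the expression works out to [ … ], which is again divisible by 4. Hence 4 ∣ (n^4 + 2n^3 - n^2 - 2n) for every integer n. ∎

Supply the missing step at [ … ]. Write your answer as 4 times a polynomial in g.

Only n ≡ 3 (mod 4) is unaccounted for. Put n = 4g+3:
(4g+3)^4 + 2(4g+3)^3 - (4g+3)^2 - 2(4g+3) expands to 256g^4 + 896g^3 + 1136g^2 + 616g + 120,
and factoring out 4 leaves 4(64g^4 + 224g^3 + 284g^2 + 154g + 30).

4(64g^4 + 224g^3 + 284g^2 + 154g + 30)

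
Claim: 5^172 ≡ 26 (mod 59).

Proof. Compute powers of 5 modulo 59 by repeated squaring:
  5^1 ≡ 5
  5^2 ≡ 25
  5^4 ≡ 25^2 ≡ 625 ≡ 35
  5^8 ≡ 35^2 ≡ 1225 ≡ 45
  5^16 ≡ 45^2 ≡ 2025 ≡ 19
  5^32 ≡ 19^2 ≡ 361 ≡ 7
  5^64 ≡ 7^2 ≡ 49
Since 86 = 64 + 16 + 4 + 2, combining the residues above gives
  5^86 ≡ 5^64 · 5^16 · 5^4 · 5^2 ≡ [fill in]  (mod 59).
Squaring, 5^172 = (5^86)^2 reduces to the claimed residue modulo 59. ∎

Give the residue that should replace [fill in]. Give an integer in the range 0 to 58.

12

5^64 · 5^16 · 5^4 · 5^2 ≡ 49 · 19 · 35 · 25 = 814625.
814625 mod 59 = 12, so 5^86 ≡ 12 (mod 59).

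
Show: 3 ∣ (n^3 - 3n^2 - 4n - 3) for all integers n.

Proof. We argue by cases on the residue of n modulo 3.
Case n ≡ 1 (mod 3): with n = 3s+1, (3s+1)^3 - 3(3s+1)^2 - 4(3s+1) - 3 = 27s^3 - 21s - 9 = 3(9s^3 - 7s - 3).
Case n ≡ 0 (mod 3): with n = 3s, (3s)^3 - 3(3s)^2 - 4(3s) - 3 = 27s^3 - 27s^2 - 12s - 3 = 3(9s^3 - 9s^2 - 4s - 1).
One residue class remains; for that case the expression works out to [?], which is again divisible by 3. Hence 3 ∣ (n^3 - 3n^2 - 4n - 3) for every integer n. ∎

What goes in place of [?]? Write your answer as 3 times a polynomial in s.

Only n ≡ 2 (mod 3) is unaccounted for. Put n = 3s+2:
(3s+2)^3 - 3(3s+2)^2 - 4(3s+2) - 3 expands to 27s^3 + 27s^2 - 12s - 15,
and factoring out 3 leaves 3(9s^3 + 9s^2 - 4s - 5).

3(9s^3 + 9s^2 - 4s - 5)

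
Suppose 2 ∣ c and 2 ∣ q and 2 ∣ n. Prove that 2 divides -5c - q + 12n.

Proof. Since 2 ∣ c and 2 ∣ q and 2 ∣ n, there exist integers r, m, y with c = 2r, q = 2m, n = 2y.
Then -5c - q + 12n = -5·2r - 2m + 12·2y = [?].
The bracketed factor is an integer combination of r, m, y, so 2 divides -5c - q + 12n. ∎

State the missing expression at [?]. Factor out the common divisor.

Pull the common 2 out of every term: -5·2r - 2m + 12·2y = 2(-m - 5r + 12y).
-m - 5r + 12y is an integer, which exhibits the divisibility.

2(-m - 5r + 12y)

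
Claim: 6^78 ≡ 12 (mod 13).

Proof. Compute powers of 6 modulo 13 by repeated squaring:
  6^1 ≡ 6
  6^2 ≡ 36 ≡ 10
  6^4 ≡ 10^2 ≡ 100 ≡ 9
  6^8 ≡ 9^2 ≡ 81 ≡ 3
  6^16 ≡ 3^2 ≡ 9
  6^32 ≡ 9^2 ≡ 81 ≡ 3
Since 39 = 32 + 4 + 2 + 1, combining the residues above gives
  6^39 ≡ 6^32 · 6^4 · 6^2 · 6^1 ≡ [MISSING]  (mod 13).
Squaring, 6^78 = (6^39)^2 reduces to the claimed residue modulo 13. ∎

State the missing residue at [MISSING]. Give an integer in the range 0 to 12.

8

6^32 · 6^4 · 6^2 · 6^1 ≡ 3 · 9 · 10 · 6 = 1620.
1620 mod 13 = 8, so 6^39 ≡ 8 (mod 13).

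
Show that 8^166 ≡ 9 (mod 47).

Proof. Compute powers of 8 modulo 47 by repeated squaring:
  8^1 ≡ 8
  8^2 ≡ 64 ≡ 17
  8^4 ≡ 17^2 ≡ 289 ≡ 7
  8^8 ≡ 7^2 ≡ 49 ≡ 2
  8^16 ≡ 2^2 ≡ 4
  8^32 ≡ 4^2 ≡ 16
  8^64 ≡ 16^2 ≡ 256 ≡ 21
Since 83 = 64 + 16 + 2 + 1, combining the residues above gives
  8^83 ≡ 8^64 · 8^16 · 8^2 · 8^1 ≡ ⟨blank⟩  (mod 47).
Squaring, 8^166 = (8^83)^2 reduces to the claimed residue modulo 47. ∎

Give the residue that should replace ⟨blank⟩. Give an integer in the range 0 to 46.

3

Multiply the listed residues: 21 · 4 · 17 · 8 = 84 → 1428 → 11424.
Reducing modulo 47: 11424 = 243·47 + 3, so 8^83 ≡ 3.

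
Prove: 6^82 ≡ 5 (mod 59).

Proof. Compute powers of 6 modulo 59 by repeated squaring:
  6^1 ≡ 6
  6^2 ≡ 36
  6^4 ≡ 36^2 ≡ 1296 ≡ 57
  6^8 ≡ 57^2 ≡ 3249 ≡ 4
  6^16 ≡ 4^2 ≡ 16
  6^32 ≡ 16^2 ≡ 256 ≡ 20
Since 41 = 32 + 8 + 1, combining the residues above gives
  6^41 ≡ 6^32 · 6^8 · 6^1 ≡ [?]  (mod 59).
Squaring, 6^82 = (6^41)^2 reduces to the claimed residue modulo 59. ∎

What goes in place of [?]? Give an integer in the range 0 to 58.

6^32 · 6^8 · 6^1 ≡ 20 · 4 · 6 = 480.
480 mod 59 = 8, so 6^41 ≡ 8 (mod 59).

8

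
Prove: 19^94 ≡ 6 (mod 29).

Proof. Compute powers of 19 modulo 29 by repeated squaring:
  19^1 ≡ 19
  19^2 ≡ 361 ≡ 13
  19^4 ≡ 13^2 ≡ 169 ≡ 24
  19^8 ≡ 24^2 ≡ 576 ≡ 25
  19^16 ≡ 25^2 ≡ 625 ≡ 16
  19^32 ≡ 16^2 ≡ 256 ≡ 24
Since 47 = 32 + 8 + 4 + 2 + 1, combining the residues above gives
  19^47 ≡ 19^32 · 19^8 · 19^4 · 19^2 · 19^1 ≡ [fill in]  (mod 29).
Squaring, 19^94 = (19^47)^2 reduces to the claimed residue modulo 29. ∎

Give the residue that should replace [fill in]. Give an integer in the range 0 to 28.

Multiply the listed residues: 24 · 25 · 24 · 13 · 19 = 600 → 14400 → 187200 → 3556800.
Reducing modulo 29: 3556800 = 122648·29 + 8, so 19^47 ≡ 8.

8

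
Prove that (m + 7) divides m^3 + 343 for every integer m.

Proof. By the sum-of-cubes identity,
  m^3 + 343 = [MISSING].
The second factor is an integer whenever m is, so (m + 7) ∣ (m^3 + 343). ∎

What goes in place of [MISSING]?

a^3 + b^3 = (a + b)(a^2 - ab + b^2). With a = m, b = 7:
m^3 + 343 = (m + 7)(m^2 - 7m + 49).

(m + 7)(m^2 - 7m + 49)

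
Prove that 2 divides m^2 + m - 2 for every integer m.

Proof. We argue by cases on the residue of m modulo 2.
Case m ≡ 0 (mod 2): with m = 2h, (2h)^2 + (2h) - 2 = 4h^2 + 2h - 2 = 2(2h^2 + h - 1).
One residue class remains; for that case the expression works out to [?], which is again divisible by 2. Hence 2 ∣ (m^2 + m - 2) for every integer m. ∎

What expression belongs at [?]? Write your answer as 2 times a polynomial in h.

2(2h^2 + 3h)

Only m ≡ 1 (mod 2) is unaccounted for. Put m = 2h+1:
(2h+1)^2 + (2h+1) - 2 expands to 4h^2 + 6h,
and factoring out 2 leaves 2(2h^2 + 3h).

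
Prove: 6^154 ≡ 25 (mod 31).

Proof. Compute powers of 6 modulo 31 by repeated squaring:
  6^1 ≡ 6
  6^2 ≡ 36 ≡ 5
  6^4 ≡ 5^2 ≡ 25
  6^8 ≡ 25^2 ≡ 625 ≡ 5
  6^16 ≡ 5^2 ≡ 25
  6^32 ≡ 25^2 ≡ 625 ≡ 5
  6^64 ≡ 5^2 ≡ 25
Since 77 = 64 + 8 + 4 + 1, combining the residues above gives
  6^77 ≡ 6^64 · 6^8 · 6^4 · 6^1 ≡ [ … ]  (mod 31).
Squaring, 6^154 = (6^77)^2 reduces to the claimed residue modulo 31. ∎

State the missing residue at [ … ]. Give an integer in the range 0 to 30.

Multiply the listed residues: 25 · 5 · 25 · 6 = 125 → 3125 → 18750.
Reducing modulo 31: 18750 = 604·31 + 26, so 6^77 ≡ 26.

26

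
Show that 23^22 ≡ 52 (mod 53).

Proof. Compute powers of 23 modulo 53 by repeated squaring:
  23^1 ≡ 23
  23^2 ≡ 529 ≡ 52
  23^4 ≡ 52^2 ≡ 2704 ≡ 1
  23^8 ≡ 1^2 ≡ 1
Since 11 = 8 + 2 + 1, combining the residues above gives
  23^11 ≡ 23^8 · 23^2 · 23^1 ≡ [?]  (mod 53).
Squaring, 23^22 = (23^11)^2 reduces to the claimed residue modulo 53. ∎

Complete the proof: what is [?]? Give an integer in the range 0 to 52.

Multiply the listed residues: 1 · 52 · 23 = 52 → 1196.
Reducing modulo 53: 1196 = 22·53 + 30, so 23^11 ≡ 30.

30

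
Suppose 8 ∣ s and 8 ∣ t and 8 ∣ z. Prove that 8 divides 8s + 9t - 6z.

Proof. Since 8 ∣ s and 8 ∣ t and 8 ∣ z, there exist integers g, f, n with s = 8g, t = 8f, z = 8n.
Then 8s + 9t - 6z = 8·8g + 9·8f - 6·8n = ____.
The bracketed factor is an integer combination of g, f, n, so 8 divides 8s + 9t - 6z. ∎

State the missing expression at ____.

8(9f + 8g - 6n)

Each term has a factor of 8: 8·8g + 9·8f - 6·8n = 8·(9f + 8g - 6n).
Since 9f + 8g - 6n is an integer, 8 ∣ (8s + 9t - 6z).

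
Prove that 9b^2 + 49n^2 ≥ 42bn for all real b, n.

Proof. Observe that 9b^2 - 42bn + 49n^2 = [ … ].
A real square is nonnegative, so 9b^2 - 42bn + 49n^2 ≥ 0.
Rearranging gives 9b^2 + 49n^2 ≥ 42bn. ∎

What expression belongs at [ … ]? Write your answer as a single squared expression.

9b^2 - 42bn + 49n^2 is a perfect-square trinomial: the outer terms are (3b)^2 and (7n)^2, and the cross term is -2·3b·7n.
So 9b^2 - 42bn + 49n^2 = (3b - 7n)^2 ≥ 0.

(3b - 7n)^2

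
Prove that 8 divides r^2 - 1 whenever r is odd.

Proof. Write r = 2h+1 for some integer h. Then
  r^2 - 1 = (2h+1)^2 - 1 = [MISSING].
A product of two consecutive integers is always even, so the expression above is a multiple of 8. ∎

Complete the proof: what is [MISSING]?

4h(h + 1)

(2h+1)^2 - 1 = 4h^2 + 4h + 1 - 1 = 4h^2 + 4h = 4h(h+1).
Since h and h+1 are consecutive, h(h+1) is even, and 4·(even) is a multiple of 8.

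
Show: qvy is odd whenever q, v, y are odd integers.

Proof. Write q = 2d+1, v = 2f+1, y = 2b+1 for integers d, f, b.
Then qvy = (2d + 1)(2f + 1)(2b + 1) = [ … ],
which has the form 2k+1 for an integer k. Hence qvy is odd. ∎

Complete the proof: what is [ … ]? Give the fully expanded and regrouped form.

(2d + 1)(2f + 1)(2b + 1) = 8bdf + 4bd + 4bf + 2b + 4df + 2d + 2f + 1
= 2(4bdf + 2bd + 2bf + b + 2df + d + f) + 1.
Since 4bdf + 2bd + 2bf + b + 2df + d + f is an integer, the product is of the form 2k+1 for an integer k.

2(4bdf + 2bd + 2bf + b + 2df + d + f) + 1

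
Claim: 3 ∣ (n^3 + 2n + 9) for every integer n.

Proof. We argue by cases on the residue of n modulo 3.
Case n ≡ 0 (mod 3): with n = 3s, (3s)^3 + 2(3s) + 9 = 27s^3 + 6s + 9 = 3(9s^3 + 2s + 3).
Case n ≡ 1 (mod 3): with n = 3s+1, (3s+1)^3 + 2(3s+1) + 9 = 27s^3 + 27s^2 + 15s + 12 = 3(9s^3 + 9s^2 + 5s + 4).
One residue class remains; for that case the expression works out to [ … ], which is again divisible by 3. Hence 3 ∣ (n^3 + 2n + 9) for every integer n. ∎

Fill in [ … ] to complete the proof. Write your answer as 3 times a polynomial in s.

The residues treated are {0, 1}, so the missing case is n ≡ 2 (mod 3); write n = 3s+2.
Then (3s+2)^3 + 2(3s+2) + 9 = 27s^3 + 54s^2 + 42s + 21 = 3(9s^3 + 18s^2 + 14s + 7).

3(9s^3 + 18s^2 + 14s + 7)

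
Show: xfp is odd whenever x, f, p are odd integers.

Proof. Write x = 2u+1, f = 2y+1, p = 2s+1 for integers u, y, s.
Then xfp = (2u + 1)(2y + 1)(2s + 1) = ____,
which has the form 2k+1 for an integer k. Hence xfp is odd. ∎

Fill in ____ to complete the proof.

Expanding: (2u + 1)(2y + 1)(2s + 1) = 8suy + 4su + 4sy + 2s + 4uy + 2u + 2y + 1.
Every term except the constant is even, so this is 2(4suy + 2su + 2sy + s + 2uy + u + y) + 1,
and 4suy + 2su + 2sy + s + 2uy + u + y ∈ ℤ gives the required form.

2(4suy + 2su + 2sy + s + 2uy + u + y) + 1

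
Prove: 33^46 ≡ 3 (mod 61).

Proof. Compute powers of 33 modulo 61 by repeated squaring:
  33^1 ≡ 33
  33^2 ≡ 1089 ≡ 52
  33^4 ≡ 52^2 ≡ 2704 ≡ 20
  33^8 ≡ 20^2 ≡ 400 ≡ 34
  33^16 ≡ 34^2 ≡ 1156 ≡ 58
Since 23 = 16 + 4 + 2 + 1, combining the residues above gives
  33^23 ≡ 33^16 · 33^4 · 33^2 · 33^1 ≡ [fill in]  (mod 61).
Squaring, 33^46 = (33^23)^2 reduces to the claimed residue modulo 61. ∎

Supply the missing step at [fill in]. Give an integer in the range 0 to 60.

33^16 · 33^4 · 33^2 · 33^1 ≡ 58 · 20 · 52 · 33 = 1990560.
1990560 mod 61 = 8, so 33^23 ≡ 8 (mod 61).

8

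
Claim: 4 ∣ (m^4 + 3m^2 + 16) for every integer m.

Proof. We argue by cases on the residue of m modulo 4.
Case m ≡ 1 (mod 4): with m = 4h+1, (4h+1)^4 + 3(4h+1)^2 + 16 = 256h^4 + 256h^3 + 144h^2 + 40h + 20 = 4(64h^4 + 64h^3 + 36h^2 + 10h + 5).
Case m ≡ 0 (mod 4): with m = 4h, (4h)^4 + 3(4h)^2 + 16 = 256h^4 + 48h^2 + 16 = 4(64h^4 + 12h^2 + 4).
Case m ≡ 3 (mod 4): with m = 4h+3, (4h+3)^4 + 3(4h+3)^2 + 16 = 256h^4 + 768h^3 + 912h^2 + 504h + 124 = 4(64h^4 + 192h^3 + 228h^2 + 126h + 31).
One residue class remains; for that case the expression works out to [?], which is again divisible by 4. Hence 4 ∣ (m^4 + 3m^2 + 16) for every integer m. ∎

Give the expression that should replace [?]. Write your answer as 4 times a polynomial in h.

4(64h^4 + 128h^3 + 108h^2 + 44h + 11)

The residues treated are {1, 0, 3}, so the missing case is m ≡ 2 (mod 4); write m = 4h+2.
Then (4h+2)^4 + 3(4h+2)^2 + 16 = 256h^4 + 512h^3 + 432h^2 + 176h + 44 = 4(64h^4 + 128h^3 + 108h^2 + 44h + 11).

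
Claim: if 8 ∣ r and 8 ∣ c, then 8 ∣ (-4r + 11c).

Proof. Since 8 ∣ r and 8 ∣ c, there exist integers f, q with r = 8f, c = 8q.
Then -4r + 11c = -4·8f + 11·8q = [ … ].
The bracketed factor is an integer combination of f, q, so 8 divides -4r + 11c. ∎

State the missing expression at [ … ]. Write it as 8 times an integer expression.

8(-4f + 11q)

Each term has a factor of 8: -4·8f + 11·8q = 8·(-4f + 11q).
Since -4f + 11q is an integer, 8 ∣ (-4r + 11c).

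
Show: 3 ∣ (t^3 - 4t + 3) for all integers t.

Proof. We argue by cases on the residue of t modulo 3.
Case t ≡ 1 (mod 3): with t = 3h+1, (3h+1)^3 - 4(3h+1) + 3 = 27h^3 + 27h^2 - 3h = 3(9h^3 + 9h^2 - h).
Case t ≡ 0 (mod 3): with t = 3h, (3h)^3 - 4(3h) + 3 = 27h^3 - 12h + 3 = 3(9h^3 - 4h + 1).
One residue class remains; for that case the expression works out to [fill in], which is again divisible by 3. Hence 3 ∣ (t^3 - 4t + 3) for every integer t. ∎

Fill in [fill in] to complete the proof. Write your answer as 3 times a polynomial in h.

3(9h^3 + 18h^2 + 8h + 1)

Only t ≡ 2 (mod 3) is unaccounted for. Put t = 3h+2:
(3h+2)^3 - 4(3h+2) + 3 expands to 27h^3 + 54h^2 + 24h + 3,
and factoring out 3 leaves 3(9h^3 + 18h^2 + 8h + 1).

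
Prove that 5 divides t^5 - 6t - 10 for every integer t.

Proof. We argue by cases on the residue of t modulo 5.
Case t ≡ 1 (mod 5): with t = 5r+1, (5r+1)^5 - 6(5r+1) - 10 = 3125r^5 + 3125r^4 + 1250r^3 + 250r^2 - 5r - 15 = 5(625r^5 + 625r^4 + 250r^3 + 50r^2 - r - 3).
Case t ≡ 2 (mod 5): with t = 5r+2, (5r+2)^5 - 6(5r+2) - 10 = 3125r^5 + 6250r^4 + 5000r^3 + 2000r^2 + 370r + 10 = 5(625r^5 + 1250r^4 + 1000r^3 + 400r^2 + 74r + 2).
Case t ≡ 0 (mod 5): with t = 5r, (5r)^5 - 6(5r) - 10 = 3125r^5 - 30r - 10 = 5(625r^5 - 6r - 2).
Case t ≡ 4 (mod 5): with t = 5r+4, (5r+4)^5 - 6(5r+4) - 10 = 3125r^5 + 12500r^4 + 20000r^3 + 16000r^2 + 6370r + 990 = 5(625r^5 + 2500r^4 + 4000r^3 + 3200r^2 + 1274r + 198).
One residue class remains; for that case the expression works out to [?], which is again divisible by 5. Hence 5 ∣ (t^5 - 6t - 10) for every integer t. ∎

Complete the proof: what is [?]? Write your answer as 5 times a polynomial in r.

5(625r^5 + 1875r^4 + 2250r^3 + 1350r^2 + 399r + 43)

The residues treated are {1, 2, 0, 4}, so the missing case is t ≡ 3 (mod 5); write t = 5r+3.
Then (5r+3)^5 - 6(5r+3) - 10 = 3125r^5 + 9375r^4 + 11250r^3 + 6750r^2 + 1995r + 215 = 5(625r^5 + 1875r^4 + 2250r^3 + 1350r^2 + 399r + 43).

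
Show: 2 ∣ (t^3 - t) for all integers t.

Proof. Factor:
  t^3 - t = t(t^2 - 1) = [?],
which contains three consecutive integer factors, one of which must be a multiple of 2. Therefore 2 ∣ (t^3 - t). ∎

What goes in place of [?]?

(t - 1)t(t + 1)

t(t^2 - 1) = t(t - 1)(t + 1) = (t - 1)t(t + 1).
These three factors are consecutive integers, so their product is divisible by 2.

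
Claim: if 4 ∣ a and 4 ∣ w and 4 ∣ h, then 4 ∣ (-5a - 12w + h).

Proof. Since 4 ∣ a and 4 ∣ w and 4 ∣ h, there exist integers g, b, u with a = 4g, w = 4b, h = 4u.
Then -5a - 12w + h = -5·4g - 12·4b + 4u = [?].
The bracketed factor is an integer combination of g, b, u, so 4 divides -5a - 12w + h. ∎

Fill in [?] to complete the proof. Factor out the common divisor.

4(-12b - 5g + u)

Pull the common 4 out of every term: -5·4g - 12·4b + 4u = 4(-12b - 5g + u).
-12b - 5g + u is an integer, which exhibits the divisibility.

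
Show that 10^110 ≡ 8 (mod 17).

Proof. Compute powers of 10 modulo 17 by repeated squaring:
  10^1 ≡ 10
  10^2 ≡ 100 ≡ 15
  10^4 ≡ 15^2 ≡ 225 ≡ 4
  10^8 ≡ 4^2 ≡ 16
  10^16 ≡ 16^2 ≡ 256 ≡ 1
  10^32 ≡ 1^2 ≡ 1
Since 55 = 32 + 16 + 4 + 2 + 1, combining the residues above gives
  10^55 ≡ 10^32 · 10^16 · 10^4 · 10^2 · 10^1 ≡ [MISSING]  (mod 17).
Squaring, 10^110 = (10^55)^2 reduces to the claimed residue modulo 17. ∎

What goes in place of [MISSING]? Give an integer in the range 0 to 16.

Multiply the listed residues: 1 · 1 · 4 · 15 · 10 = 1 → 4 → 60 → 600.
Reducing modulo 17: 600 = 35·17 + 5, so 10^55 ≡ 5.

5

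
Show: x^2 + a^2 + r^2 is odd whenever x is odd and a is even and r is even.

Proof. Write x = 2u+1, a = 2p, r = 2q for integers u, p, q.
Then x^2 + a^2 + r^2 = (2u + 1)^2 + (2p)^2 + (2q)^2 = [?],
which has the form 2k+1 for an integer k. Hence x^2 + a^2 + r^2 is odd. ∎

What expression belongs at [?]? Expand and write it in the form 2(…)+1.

Expanding: (2u + 1)^2 + (2p)^2 + (2q)^2 = 4p^2 + 4q^2 + 4u^2 + 4u + 1.
Every term except the constant is even, so this is 2(2p^2 + 2q^2 + 2u^2 + 2u) + 1,
and 2p^2 + 2q^2 + 2u^2 + 2u ∈ ℤ gives the required form.

2(2p^2 + 2q^2 + 2u^2 + 2u) + 1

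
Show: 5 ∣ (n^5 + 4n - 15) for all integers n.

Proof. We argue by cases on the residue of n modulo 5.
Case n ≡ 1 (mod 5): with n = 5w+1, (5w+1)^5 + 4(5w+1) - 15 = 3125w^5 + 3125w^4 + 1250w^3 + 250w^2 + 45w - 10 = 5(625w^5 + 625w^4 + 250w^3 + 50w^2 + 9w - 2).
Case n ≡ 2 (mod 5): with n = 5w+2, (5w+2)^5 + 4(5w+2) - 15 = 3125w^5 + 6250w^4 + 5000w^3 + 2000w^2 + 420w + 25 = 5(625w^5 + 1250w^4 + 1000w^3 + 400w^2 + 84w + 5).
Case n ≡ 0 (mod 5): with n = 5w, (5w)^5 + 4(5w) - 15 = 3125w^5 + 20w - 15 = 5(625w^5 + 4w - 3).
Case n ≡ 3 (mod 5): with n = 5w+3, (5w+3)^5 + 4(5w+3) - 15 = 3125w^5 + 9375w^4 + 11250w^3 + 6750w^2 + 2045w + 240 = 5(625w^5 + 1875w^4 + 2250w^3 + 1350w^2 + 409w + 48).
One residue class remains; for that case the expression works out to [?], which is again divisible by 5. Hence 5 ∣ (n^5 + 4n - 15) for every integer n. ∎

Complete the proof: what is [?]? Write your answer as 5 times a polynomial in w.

Only n ≡ 4 (mod 5) is unaccounted for. Put n = 5w+4:
(5w+4)^5 + 4(5w+4) - 15 expands to 3125w^5 + 12500w^4 + 20000w^3 + 16000w^2 + 6420w + 1025,
and factoring out 5 leaves 5(625w^5 + 2500w^4 + 4000w^3 + 3200w^2 + 1284w + 205).

5(625w^5 + 2500w^4 + 4000w^3 + 3200w^2 + 1284w + 205)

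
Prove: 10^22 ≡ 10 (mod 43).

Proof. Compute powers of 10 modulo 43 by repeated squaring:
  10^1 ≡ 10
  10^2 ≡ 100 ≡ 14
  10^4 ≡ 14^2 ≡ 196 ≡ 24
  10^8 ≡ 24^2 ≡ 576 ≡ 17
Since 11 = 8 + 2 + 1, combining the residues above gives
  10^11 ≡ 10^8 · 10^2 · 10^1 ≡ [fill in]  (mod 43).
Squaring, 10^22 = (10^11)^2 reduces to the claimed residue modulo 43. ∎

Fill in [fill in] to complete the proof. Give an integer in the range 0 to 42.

15

Multiply the listed residues: 17 · 14 · 10 = 238 → 2380.
Reducing modulo 43: 2380 = 55·43 + 15, so 10^11 ≡ 15.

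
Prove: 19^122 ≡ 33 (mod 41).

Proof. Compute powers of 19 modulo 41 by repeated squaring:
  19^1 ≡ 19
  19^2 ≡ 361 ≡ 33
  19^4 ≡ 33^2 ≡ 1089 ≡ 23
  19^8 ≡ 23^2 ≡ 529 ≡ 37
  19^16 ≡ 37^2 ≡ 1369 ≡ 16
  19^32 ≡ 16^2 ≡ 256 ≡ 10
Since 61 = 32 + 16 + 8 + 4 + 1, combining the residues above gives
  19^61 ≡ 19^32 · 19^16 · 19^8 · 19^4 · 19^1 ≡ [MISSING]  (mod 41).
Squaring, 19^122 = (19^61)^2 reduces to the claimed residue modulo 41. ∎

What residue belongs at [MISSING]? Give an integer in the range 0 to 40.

Multiply the listed residues: 10 · 16 · 37 · 23 · 19 = 160 → 5920 → 136160 → 2587040.
Reducing modulo 41: 2587040 = 63098·41 + 22, so 19^61 ≡ 22.

22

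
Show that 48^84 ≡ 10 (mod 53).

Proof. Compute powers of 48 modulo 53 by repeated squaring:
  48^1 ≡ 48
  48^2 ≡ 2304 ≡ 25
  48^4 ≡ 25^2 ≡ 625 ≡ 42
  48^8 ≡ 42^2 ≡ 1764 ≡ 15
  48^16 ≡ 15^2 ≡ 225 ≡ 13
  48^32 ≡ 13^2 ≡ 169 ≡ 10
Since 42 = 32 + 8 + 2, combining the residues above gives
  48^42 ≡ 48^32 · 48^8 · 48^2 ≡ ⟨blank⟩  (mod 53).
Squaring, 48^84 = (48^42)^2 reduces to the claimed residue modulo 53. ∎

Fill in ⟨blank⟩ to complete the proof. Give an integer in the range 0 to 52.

Multiply the listed residues: 10 · 15 · 25 = 150 → 3750.
Reducing modulo 53: 3750 = 70·53 + 40, so 48^42 ≡ 40.

40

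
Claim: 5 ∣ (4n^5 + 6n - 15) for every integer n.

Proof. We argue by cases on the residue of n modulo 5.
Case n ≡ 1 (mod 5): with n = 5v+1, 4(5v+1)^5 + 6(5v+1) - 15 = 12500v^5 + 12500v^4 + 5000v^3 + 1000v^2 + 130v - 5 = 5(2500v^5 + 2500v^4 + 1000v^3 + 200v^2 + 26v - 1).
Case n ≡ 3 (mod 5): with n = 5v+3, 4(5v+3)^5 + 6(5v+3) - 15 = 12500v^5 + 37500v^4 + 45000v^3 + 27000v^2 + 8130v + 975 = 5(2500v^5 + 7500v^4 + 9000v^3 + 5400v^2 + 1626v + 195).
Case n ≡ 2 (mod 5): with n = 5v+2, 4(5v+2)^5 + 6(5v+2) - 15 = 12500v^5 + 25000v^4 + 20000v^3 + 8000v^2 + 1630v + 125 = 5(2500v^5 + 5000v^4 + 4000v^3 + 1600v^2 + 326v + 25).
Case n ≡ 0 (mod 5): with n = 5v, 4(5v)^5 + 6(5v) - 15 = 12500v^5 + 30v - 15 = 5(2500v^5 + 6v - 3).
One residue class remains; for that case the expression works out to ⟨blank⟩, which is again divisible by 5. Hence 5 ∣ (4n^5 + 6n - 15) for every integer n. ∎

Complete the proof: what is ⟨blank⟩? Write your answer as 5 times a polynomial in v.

5(2500v^5 + 10000v^4 + 16000v^3 + 12800v^2 + 5126v + 821)

The residues treated are {1, 3, 2, 0}, so the missing case is n ≡ 4 (mod 5); write n = 5v+4.
Then 4(5v+4)^5 + 6(5v+4) - 15 = 12500v^5 + 50000v^4 + 80000v^3 + 64000v^2 + 25630v + 4105 = 5(2500v^5 + 10000v^4 + 16000v^3 + 12800v^2 + 5126v + 821).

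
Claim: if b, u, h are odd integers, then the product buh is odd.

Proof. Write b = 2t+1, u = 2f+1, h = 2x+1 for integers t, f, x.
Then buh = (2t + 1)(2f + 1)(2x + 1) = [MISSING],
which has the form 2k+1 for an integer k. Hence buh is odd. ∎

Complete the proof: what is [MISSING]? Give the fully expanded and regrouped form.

2(4ftx + 2ft + 2fx + f + 2tx + t + x) + 1

Expanding: (2t + 1)(2f + 1)(2x + 1) = 8ftx + 4ft + 4fx + 2f + 4tx + 2t + 2x + 1.
Every term except the constant is even, so this is 2(4ftx + 2ft + 2fx + f + 2tx + t + x) + 1,
and 4ftx + 2ft + 2fx + f + 2tx + t + x ∈ ℤ gives the required form.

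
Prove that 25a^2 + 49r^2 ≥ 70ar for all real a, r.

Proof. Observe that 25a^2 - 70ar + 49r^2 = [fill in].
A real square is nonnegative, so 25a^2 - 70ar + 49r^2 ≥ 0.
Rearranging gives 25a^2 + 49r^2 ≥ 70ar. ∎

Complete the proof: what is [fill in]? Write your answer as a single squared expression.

(5a - 7r)^2

The leading and trailing coefficients are 5^2 and 7^2, and 70 = 2·5·7, so the trinomial is (5a - 7r)^2.
Hence 25a^2 - 70ar + 49r^2 ≥ 0.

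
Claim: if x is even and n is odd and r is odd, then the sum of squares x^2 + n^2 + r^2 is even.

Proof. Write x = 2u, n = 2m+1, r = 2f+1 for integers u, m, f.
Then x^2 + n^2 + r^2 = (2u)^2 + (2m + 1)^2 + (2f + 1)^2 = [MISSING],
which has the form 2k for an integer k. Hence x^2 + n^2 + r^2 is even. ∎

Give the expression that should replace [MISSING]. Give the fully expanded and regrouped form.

(2u)^2 + (2m + 1)^2 + (2f + 1)^2 = 4f^2 + 4f + 4m^2 + 4m + 4u^2 + 2
= 2(2f^2 + 2f + 2m^2 + 2m + 2u^2 + 1).
Since 2f^2 + 2f + 2m^2 + 2m + 2u^2 + 1 is an integer, the sum of squares is of the form 2k for an integer k.

2(2f^2 + 2f + 2m^2 + 2m + 2u^2 + 1)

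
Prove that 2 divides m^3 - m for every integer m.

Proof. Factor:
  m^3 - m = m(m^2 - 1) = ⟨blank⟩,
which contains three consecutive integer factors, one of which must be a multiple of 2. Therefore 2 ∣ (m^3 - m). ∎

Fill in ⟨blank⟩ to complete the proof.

m(m^2 - 1) = m(m - 1)(m + 1) = (m - 1)m(m + 1).
These three factors are consecutive integers, so their product is divisible by 2.

(m - 1)m(m + 1)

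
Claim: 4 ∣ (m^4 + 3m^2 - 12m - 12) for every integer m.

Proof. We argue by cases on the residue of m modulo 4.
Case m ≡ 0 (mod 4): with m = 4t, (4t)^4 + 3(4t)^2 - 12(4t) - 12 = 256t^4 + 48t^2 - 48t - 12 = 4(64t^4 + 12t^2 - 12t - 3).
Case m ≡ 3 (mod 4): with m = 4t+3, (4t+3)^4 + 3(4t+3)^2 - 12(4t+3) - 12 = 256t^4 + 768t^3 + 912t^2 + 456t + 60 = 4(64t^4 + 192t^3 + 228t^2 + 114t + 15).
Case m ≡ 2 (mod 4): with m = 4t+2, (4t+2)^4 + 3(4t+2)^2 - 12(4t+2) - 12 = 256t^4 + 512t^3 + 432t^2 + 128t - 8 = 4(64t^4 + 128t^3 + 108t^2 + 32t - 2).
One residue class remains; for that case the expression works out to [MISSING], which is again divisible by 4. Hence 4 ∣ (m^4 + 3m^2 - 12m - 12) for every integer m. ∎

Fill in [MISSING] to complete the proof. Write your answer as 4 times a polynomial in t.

4(64t^4 + 64t^3 + 36t^2 - 2t - 5)

The residues treated are {0, 3, 2}, so the missing case is m ≡ 1 (mod 4); write m = 4t+1.
Then (4t+1)^4 + 3(4t+1)^2 - 12(4t+1) - 12 = 256t^4 + 256t^3 + 144t^2 - 8t - 20 = 4(64t^4 + 64t^3 + 36t^2 - 2t - 5).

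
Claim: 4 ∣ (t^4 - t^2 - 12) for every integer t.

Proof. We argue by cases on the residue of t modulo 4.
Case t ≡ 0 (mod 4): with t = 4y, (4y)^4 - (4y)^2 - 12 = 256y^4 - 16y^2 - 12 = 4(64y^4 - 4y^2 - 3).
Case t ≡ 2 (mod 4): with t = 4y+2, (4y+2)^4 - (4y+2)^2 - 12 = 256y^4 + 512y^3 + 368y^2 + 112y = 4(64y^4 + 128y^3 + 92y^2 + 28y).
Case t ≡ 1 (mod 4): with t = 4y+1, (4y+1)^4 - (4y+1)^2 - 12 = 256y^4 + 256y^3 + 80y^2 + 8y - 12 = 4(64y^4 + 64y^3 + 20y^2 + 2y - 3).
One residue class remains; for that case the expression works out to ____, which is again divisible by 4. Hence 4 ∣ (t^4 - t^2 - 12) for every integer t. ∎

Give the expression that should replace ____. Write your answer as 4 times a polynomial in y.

The residues treated are {0, 2, 1}, so the missing case is t ≡ 3 (mod 4); write t = 4y+3.
Then (4y+3)^4 - (4y+3)^2 - 12 = 256y^4 + 768y^3 + 848y^2 + 408y + 60 = 4(64y^4 + 192y^3 + 212y^2 + 102y + 15).

4(64y^4 + 192y^3 + 212y^2 + 102y + 15)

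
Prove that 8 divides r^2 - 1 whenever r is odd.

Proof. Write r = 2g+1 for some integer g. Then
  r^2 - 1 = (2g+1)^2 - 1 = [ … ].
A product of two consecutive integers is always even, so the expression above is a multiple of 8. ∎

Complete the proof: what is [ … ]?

4g(g + 1)

(2g+1)^2 - 1 = 4g^2 + 4g + 1 - 1 = 4g^2 + 4g = 4g(g+1).
Since g and g+1 are consecutive, g(g+1) is even, and 4·(even) is a multiple of 8.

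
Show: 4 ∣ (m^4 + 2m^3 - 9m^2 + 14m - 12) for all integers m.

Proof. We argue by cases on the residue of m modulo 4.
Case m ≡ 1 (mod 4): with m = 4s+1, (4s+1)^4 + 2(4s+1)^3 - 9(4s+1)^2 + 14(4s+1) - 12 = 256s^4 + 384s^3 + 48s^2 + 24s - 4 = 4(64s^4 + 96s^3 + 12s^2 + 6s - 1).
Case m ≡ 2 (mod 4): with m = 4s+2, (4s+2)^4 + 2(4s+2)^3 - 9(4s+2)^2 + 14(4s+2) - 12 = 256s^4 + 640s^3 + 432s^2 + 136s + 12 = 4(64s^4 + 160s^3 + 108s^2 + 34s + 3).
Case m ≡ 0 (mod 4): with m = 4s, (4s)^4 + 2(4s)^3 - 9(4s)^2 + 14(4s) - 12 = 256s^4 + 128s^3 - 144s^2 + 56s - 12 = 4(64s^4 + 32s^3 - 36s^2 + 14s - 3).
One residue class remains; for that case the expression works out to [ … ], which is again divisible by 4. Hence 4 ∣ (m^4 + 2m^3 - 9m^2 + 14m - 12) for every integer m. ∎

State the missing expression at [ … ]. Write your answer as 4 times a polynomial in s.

Only m ≡ 3 (mod 4) is unaccounted for. Put m = 4s+3:
(4s+3)^4 + 2(4s+3)^3 - 9(4s+3)^2 + 14(4s+3) - 12 expands to 256s^4 + 896s^3 + 1008s^2 + 488s + 84,
and factoring out 4 leaves 4(64s^4 + 224s^3 + 252s^2 + 122s + 21).

4(64s^4 + 224s^3 + 252s^2 + 122s + 21)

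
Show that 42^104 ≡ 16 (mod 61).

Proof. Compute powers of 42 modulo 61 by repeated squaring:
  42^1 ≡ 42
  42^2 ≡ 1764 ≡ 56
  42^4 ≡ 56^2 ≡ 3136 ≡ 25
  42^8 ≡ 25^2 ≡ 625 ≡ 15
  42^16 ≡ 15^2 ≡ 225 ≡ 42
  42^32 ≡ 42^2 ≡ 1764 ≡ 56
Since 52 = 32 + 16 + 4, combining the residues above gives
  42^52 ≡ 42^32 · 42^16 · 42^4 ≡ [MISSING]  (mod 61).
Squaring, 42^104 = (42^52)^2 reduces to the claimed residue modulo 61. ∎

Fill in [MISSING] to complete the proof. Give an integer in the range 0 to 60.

42^32 · 42^16 · 42^4 ≡ 56 · 42 · 25 = 58800.
58800 mod 61 = 57, so 42^52 ≡ 57 (mod 61).

57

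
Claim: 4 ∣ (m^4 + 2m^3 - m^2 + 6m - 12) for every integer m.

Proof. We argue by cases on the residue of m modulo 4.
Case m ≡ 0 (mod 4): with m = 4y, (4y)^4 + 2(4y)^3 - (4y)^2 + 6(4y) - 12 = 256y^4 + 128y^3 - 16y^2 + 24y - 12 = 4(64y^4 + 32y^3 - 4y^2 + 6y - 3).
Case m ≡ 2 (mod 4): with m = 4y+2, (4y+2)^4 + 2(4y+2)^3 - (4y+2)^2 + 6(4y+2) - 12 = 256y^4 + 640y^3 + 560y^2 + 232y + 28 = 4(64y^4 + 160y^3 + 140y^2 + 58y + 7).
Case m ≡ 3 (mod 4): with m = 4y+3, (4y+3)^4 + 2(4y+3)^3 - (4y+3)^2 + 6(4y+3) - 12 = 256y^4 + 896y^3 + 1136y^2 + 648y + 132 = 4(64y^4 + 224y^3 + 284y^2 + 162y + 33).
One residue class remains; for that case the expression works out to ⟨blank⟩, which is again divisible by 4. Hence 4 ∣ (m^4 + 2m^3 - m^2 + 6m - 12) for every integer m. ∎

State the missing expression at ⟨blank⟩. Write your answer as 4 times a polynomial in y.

4(64y^4 + 96y^3 + 44y^2 + 14y - 1)

The residues treated are {0, 2, 3}, so the missing case is m ≡ 1 (mod 4); write m = 4y+1.
Then (4y+1)^4 + 2(4y+1)^3 - (4y+1)^2 + 6(4y+1) - 12 = 256y^4 + 384y^3 + 176y^2 + 56y - 4 = 4(64y^4 + 96y^3 + 44y^2 + 14y - 1).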